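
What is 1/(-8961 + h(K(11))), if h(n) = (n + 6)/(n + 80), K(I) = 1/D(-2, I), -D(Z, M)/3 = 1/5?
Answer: -235/2105822 ≈ -0.00011160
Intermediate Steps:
D(Z, M) = -⅗ (D(Z, M) = -3/5 = -3*⅕ = -⅗)
K(I) = -5/3 (K(I) = 1/(-⅗) = -5/3)
h(n) = (6 + n)/(80 + n)
1/(-8961 + h(K(11))) = 1/(-8961 + (6 - 5/3)/(80 - 5/3)) = 1/(-8961 + (13/3)/(235/3)) = 1/(-8961 + (3/235)*(13/3)) = 1/(-8961 + 13/235) = 1/(-2105822/235) = -235/2105822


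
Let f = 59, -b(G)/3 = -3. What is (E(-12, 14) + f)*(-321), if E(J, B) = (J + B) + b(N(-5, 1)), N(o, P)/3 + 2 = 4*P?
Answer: -22470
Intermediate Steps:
N(o, P) = -6 + 12*P (N(o, P) = -6 + 3*(4*P) = -6 + 12*P)
b(G) = 9 (b(G) = -3*(-3) = 9)
E(J, B) = 9 + B + J (E(J, B) = (J + B) + 9 = (B + J) + 9 = 9 + B + J)
(E(-12, 14) + f)*(-321) = ((9 + 14 - 12) + 59)*(-321) = (11 + 59)*(-321) = 70*(-321) = -22470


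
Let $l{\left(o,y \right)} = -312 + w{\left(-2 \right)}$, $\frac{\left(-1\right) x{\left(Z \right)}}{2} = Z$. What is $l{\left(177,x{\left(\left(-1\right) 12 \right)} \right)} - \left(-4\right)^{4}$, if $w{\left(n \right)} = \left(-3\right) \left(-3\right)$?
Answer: $-559$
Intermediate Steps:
$x{\left(Z \right)} = - 2 Z$
$w{\left(n \right)} = 9$
$l{\left(o,y \right)} = -303$ ($l{\left(o,y \right)} = -312 + 9 = -303$)
$l{\left(177,x{\left(\left(-1\right) 12 \right)} \right)} - \left(-4\right)^{4} = -303 - \left(-4\right)^{4} = -303 - 256 = -559$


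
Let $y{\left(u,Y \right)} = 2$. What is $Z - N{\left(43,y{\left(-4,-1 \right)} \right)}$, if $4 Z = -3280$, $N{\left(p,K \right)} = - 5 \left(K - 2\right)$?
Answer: $-820$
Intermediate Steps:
$N{\left(p,K \right)} = 10 - 5 K$ ($N{\left(p,K \right)} = - 5 \left(-2 + K\right) = 10 - 5 K$)
$Z = -820$ ($Z = \frac{1}{4} \left(-3280\right) = -820$)
$Z - N{\left(43,y{\left(-4,-1 \right)} \right)} = -820 - \left(10 - 10\right) = -820 - 0 = -820 + 0 = -820$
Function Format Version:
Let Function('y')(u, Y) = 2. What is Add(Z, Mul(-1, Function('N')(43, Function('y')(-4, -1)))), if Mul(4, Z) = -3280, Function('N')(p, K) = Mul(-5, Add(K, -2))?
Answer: -820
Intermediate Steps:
Function('N')(p, K) = Add(10, Mul(-5, K)) (Function('N')(p, K) = Mul(-5, Add(-2, K)) = Add(10, Mul(-5, K)))
Z = -820 (Z = Mul(Rational(1, 4), -3280) = -820)
Add(Z, Mul(-1, Function('N')(43, Function('y')(-4, -1)))) = Add(-820, Mul(-1, Add(10, Mul(-5, 2)))) = Add(-820, Mul(-1, Add(10, -10))) = Add(-820, Mul(-1, 0)) = Add(-820, 0) = -820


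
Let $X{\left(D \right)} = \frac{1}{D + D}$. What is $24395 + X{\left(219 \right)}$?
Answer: $\frac{10685011}{438} \approx 24395.0$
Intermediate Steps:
$X{\left(D \right)} = \frac{1}{2 D}$
$24395 + X{\left(219 \right)} = 24395 + \frac{1}{2 \cdot 219} = 24395 + \frac{1}{2} \cdot \frac{1}{219} = 24395 + \frac{1}{438} = \frac{10685011}{438}$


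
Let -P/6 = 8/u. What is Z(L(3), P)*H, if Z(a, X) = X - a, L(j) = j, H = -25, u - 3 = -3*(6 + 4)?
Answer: 275/9 ≈ 30.556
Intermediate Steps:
u = -27 (u = 3 - 3*(6 + 4) = 3 - 3*10 = 3 - 30 = -27)
P = 16/9 (P = -48/(-27) = -48*(-1)/27 = -6*(-8/27) = 16/9 ≈ 1.7778)
Z(L(3), P)*H = (16/9 - 1*3)*(-25) = (16/9 - 3)*(-25) = -11/9*(-25) = 275/9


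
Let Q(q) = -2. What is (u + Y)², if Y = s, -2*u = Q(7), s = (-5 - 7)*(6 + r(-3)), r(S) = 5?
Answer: 17161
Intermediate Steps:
s = -132 (s = (-5 - 7)*(6 + 5) = -12*11 = -132)
u = 1 (u = -½*(-2) = 1)
Y = -132
(u + Y)² = (1 - 132)² = (-131)² = 17161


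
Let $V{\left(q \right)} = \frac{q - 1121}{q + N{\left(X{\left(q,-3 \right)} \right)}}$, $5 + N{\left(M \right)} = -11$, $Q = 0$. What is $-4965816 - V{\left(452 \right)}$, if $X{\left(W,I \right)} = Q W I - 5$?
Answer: $- \frac{2165095107}{436} \approx -4.9658 \cdot 10^{6}$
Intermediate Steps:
$X{\left(W,I \right)} = -5$ ($X{\left(W,I \right)} = 0 W I - 5 = 0 I - 5 = 0 - 5 = -5$)
$N{\left(M \right)} = -16$ ($N{\left(M \right)} = -5 - 11 = -16$)
$V{\left(q \right)} = \frac{-1121 + q}{-16 + q}$ ($V{\left(q \right)} = \frac{q - 1121}{q - 16} = \frac{-1121 + q}{-16 + q}$)
$-4965816 - V{\left(452 \right)} = -4965816 - \frac{-1121 + 452}{-16 + 452} = -4965816 - \frac{1}{436} \left(-669\right) = -4965816 - - \frac{669}{436} = -4965816 + \frac{669}{436} = - \frac{2165095107}{436}$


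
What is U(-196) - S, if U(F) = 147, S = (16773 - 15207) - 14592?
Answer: 13173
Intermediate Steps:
S = -13026 (S = 1566 - 14592 = -13026)
U(-196) - S = 147 - 1*(-13026) = 147 + 13026 = 13173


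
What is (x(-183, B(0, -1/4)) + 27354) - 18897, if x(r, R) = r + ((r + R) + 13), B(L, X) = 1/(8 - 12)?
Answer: 32415/4 ≈ 8103.8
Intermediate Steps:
B(L, X) = -¼ (B(L, X) = 1/(-4) = -¼)
x(r, R) = 13 + R + 2*r (x(r, R) = r + ((R + r) + 13) = r + (13 + R + r) = 13 + R + 2*r)
(x(-183, B(0, -1/4)) + 27354) - 18897 = ((13 - ¼ + 2*(-183)) + 27354) - 18897 = ((13 - ¼ - 366) + 27354) - 18897 = (-1413/4 + 27354) - 18897 = 108003/4 - 18897 = 32415/4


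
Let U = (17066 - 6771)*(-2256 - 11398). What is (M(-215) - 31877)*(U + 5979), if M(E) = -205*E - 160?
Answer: -1692084766138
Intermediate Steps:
M(E) = -160 - 205*E
U = -140567930 (U = 10295*(-13654) = -140567930)
(M(-215) - 31877)*(U + 5979) = ((-160 - 205*(-215)) - 31877)*(-140567930 + 5979) = ((-160 + 44075) - 31877)*(-140561951) = (43915 - 31877)*(-140561951) = 12038*(-140561951) = -1692084766138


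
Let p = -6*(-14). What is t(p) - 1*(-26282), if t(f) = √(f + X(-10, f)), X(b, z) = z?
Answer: 26282 + 2*√42 ≈ 26295.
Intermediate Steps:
p = 84
t(f) = √2*√f (t(f) = √(f + f) = √(2*f) = √2*√f)
t(p) - 1*(-26282) = √2*√84 - 1*(-26282) = √2*(2*√21) + 26282 = 2*√42 + 26282 = 26282 + 2*√42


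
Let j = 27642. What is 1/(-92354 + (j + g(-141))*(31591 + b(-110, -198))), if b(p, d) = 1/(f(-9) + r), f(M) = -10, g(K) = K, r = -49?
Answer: 59/51252784982 ≈ 1.1512e-9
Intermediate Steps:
b(p, d) = -1/59 (b(p, d) = 1/(-10 - 49) = 1/(-59) = -1/59)
1/(-92354 + (j + g(-141))*(31591 + b(-110, -198))) = 1/(-92354 + (27642 - 141)*(31591 - 1/59)) = 1/(-92354 + 27501*(1863868/59)) = 1/(-92354 + 51258233868/59) = 1/(51252784982/59) = 59/51252784982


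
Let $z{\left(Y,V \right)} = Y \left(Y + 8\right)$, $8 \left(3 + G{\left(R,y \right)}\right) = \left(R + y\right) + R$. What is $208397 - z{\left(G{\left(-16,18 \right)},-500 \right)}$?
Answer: $\frac{3334599}{16} \approx 2.0841 \cdot 10^{5}$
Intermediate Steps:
$G{\left(R,y \right)} = -3 + \frac{R}{4} + \frac{y}{8}$ ($G{\left(R,y \right)} = -3 + \frac{\left(R + y\right) + R}{8} = -3 + \frac{y + 2 R}{8} = -3 + \left(\frac{R}{4} + \frac{y}{8}\right) = -3 + \frac{R}{4} + \frac{y}{8}$)
$z{\left(Y,V \right)} = Y \left(8 + Y\right)$
$208397 - z{\left(G{\left(-16,18 \right)},-500 \right)} = 208397 - \left(-3 + \frac{1}{4} \left(-16\right) + \frac{1}{8} \cdot 18\right) \left(8 + \left(-3 + \frac{1}{4} \left(-16\right) + \frac{1}{8} \cdot 18\right)\right) = 208397 - \left(-3 - 4 + \frac{9}{4}\right) \left(8 - \frac{19}{4}\right) = 208397 - - \frac{19 \left(8 - \frac{19}{4}\right)}{4} = 208397 - \left(- \frac{19}{4}\right) \frac{13}{4} = 208397 - - \frac{247}{16} = 208397 + \frac{247}{16} = \frac{3334599}{16}$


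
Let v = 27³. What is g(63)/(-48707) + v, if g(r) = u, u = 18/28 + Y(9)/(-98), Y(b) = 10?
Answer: 1772690345/90062 ≈ 19683.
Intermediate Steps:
v = 19683
u = 53/98 (u = 18/28 + 10/(-98) = 18*(1/28) + 10*(-1/98) = 9/14 - 5/49 = 53/98 ≈ 0.54082)
g(r) = 53/98
g(63)/(-48707) + v = (53/98)/(-48707) + 19683 = (53/98)*(-1/48707) + 19683 = -1/90062 + 19683 = 1772690345/90062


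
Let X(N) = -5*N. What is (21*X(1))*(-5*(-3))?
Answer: -1575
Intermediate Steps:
(21*X(1))*(-5*(-3)) = (21*(-5*1))*(-5*(-3)) = (21*(-5))*15 = -105*15 = -1575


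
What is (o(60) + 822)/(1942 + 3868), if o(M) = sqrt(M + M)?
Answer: 411/2905 + sqrt(30)/2905 ≈ 0.14337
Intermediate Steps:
o(M) = sqrt(2)*sqrt(M) (o(M) = sqrt(2*M) = sqrt(2)*sqrt(M))
(o(60) + 822)/(1942 + 3868) = (sqrt(2)*sqrt(60) + 822)/(1942 + 3868) = (sqrt(2)*(2*sqrt(15)) + 822)/5810 = (2*sqrt(30) + 822)*(1/5810) = (822 + 2*sqrt(30))*(1/5810) = 411/2905 + sqrt(30)/2905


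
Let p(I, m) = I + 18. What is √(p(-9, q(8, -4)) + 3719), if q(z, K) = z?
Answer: 4*√233 ≈ 61.057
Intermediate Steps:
p(I, m) = 18 + I
√(p(-9, q(8, -4)) + 3719) = √((18 - 9) + 3719) = √(9 + 3719) = √3728 = 4*√233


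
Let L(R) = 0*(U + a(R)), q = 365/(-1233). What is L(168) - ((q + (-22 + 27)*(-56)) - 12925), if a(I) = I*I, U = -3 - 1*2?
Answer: 16282130/1233 ≈ 13205.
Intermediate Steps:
U = -5 (U = -3 - 2 = -5)
q = -365/1233 (q = 365*(-1/1233) = -365/1233 ≈ -0.29603)
a(I) = I**2
L(R) = 0 (L(R) = 0*(-5 + R**2) = 0)
L(168) - ((q + (-22 + 27)*(-56)) - 12925) = 0 - ((-365/1233 + (-22 + 27)*(-56)) - 12925) = 0 - ((-365/1233 + 5*(-56)) - 12925) = 0 - ((-365/1233 - 280) - 12925) = 0 - (-345605/1233 - 12925) = 0 - 1*(-16282130/1233) = 0 + 16282130/1233 = 16282130/1233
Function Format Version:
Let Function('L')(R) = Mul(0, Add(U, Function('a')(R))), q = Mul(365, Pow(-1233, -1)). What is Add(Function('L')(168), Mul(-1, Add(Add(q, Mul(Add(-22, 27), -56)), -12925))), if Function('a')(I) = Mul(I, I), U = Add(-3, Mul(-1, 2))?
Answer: Rational(16282130, 1233) ≈ 13205.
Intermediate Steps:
U = -5 (U = Add(-3, -2) = -5)
q = Rational(-365, 1233) (q = Mul(365, Rational(-1, 1233)) = Rational(-365, 1233) ≈ -0.29603)
Function('a')(I) = Pow(I, 2)
Function('L')(R) = 0 (Function('L')(R) = Mul(0, Add(-5, Pow(R, 2))) = 0)
Add(Function('L')(168), Mul(-1, Add(Add(q, Mul(Add(-22, 27), -56)), -12925))) = Add(0, Mul(-1, Add(Add(Rational(-365, 1233), Mul(Add(-22, 27), -56)), -12925))) = Add(0, Mul(-1, Add(Add(Rational(-365, 1233), Mul(5, -56)), -12925))) = Add(0, Mul(-1, Add(Add(Rational(-365, 1233), -280), -12925))) = Add(0, Mul(-1, Add(Rational(-345605, 1233), -12925))) = Add(0, Mul(-1, Rational(-16282130, 1233))) = Add(0, Rational(16282130, 1233)) = Rational(16282130, 1233)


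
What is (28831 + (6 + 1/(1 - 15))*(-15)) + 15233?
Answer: 615651/14 ≈ 43975.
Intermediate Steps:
(28831 + (6 + 1/(1 - 15))*(-15)) + 15233 = (28831 + (6 + 1/(-14))*(-15)) + 15233 = (28831 + (6 - 1/14)*(-15)) + 15233 = (28831 + (83/14)*(-15)) + 15233 = (28831 - 1245/14) + 15233 = 402389/14 + 15233 = 615651/14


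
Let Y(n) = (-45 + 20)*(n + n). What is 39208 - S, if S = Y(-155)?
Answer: 31458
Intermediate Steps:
Y(n) = -50*n
S = 7750 (S = -50*(-155) = 7750)
39208 - S = 39208 - 1*7750 = 39208 - 7750 = 31458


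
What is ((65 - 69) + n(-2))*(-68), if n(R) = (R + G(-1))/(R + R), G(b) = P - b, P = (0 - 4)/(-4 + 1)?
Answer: 833/3 ≈ 277.67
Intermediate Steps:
P = 4/3 (P = -4/(-3) = -4*(-1/3) = 4/3 ≈ 1.3333)
G(b) = 4/3 - b
n(R) = (7/3 + R)/(2*R) (n(R) = (R + (4/3 - 1*(-1)))/(R + R) = (R + (4/3 + 1))/((2*R)) = (R + 7/3)*(1/(2*R)) = (7/3 + R)*(1/(2*R)) = (7/3 + R)/(2*R))
((65 - 69) + n(-2))*(-68) = ((65 - 69) + (1/6)*(7 + 3*(-2))/(-2))*(-68) = (-4 + (1/6)*(-1/2)*(7 - 6))*(-68) = (-4 + (1/6)*(-1/2)*1)*(-68) = (-4 - 1/12)*(-68) = -49/12*(-68) = 833/3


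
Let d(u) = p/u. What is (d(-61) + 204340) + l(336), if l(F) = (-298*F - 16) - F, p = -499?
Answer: 6335959/61 ≈ 1.0387e+5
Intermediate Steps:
l(F) = -16 - 299*F (l(F) = (-16 - 298*F) - F = -16 - 299*F)
d(u) = -499/u
(d(-61) + 204340) + l(336) = (-499/(-61) + 204340) + (-16 - 299*336) = (-499*(-1/61) + 204340) + (-16 - 100464) = (499/61 + 204340) - 100480 = 12465239/61 - 100480 = 6335959/61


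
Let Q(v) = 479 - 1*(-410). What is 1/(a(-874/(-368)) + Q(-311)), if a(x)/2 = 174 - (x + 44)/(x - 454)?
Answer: 3613/4470023 ≈ 0.00080827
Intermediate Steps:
Q(v) = 889 (Q(v) = 479 + 410 = 889)
a(x) = 348 - 2*(44 + x)/(-454 + x) (a(x) = 2*(174 - (x + 44)/(x - 454)) = 2*(174 - (44 + x)/(-454 + x)) = 348 - 2*(44 + x)/(-454 + x))
1/(a(-874/(-368)) + Q(-311)) = 1/(2*(-79040 + 173*(-874/(-368)))/(-454 - 874/(-368)) + 889) = 1/(2*(-79040 + 173*(-874*(-1/368)))/(-454 - 874*(-1/368)) + 889) = 1/(2*(-79040 + 173*(19/8))/(-454 + 19/8) + 889) = 1/(2*(-79040 + 3287/8)/(-3613/8) + 889) = 1/(2*(-8/3613)*(-629033/8) + 889) = 1/(1258066/3613 + 889) = 1/(4470023/3613) = 3613/4470023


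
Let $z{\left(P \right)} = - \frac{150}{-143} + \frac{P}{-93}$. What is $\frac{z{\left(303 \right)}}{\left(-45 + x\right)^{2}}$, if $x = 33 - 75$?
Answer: $- \frac{9793}{33553377} \approx -0.00029186$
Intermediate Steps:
$x = -42$ ($x = 33 - 75 = -42$)
$z{\left(P \right)} = \frac{150}{143} - \frac{P}{93}$ ($z{\left(P \right)} = \left(-150\right) \left(- \frac{1}{143}\right) + P \left(- \frac{1}{93}\right) = \frac{150}{143} - \frac{P}{93}$)
$\frac{z{\left(303 \right)}}{\left(-45 + x\right)^{2}} = \frac{\frac{150}{143} - \frac{101}{31}}{\left(-45 - 42\right)^{2}} = \frac{\frac{150}{143} - \frac{101}{31}}{\left(-87\right)^{2}} = - \frac{9793}{4433 \cdot 7569} = \left(- \frac{9793}{4433}\right) \frac{1}{7569} = - \frac{9793}{33553377}$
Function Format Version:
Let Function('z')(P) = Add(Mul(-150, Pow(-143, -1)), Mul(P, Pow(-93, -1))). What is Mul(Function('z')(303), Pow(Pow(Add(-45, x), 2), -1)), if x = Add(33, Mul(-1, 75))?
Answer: Rational(-9793, 33553377) ≈ -0.00029186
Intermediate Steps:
x = -42 (x = Add(33, -75) = -42)
Function('z')(P) = Add(Rational(150, 143), Mul(Rational(-1, 93), P)) (Function('z')(P) = Add(Mul(-150, Rational(-1, 143)), Mul(P, Rational(-1, 93))) = Add(Rational(150, 143), Mul(Rational(-1, 93), P)))
Mul(Function('z')(303), Pow(Pow(Add(-45, x), 2), -1)) = Mul(Add(Rational(150, 143), Mul(Rational(-1, 93), 303)), Pow(Pow(Add(-45, -42), 2), -1)) = Mul(Add(Rational(150, 143), Rational(-101, 31)), Pow(Pow(-87, 2), -1)) = Mul(Rational(-9793, 4433), Pow(7569, -1)) = Mul(Rational(-9793, 4433), Rational(1, 7569)) = Rational(-9793, 33553377)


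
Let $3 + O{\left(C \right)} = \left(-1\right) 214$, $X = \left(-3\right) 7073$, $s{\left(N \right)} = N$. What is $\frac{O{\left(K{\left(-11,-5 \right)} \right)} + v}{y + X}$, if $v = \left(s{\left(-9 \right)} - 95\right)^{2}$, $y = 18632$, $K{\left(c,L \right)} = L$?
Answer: $- \frac{10599}{2587} \approx -4.097$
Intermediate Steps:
$X = -21219$
$O{\left(C \right)} = -217$ ($O{\left(C \right)} = -3 - 214 = -217$)
$v = 10816$ ($v = \left(-9 - 95\right)^{2} = \left(-104\right)^{2} = 10816$)
$\frac{O{\left(K{\left(-11,-5 \right)} \right)} + v}{y + X} = \frac{-217 + 10816}{18632 - 21219} = \frac{10599}{-2587} = 10599 \left(- \frac{1}{2587}\right) = - \frac{10599}{2587}$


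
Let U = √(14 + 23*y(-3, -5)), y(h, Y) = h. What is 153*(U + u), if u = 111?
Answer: 16983 + 153*I*√55 ≈ 16983.0 + 1134.7*I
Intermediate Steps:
U = I*√55 (U = √(14 + 23*(-3)) = √(14 - 69) = √(-55) = I*√55 ≈ 7.4162*I)
153*(U + u) = 153*(I*√55 + 111) = 153*(111 + I*√55) = 16983 + 153*I*√55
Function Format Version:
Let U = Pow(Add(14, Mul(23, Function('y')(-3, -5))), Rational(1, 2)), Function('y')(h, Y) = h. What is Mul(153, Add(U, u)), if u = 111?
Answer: Add(16983, Mul(153, I, Pow(55, Rational(1, 2)))) ≈ Add(16983., Mul(1134.7, I))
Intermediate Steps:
U = Mul(I, Pow(55, Rational(1, 2))) (U = Pow(Add(14, Mul(23, -3)), Rational(1, 2)) = Pow(Add(14, -69), Rational(1, 2)) = Pow(-55, Rational(1, 2)) = Mul(I, Pow(55, Rational(1, 2))) ≈ Mul(7.4162, I))
Mul(153, Add(U, u)) = Mul(153, Add(Mul(I, Pow(55, Rational(1, 2))), 111)) = Mul(153, Add(111, Mul(I, Pow(55, Rational(1, 2))))) = Add(16983, Mul(153, I, Pow(55, Rational(1, 2))))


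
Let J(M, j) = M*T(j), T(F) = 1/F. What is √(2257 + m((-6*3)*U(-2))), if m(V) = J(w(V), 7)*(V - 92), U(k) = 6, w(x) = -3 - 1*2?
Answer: √117593/7 ≈ 48.988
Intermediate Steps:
w(x) = -5 (w(x) = -3 - 2 = -5)
J(M, j) = M/j
m(V) = 460/7 - 5*V/7 (m(V) = (-5/7)*(V - 92) = (-5*⅐)*(-92 + V) = -5*(-92 + V)/7 = 460/7 - 5*V/7)
√(2257 + m((-6*3)*U(-2))) = √(2257 + (460/7 - 5*(-6*3)*6/7)) = √(2257 + (460/7 - (-90)*6/7)) = √(2257 + (460/7 - 5/7*(-108))) = √(2257 + (460/7 + 540/7)) = √(2257 + 1000/7) = √(16799/7) = √117593/7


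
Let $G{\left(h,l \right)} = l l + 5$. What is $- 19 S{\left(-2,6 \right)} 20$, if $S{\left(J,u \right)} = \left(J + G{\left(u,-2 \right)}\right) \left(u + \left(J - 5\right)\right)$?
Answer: $2660$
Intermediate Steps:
$G{\left(h,l \right)} = 5 + l^{2}$ ($G{\left(h,l \right)} = l^{2} + 5 = 5 + l^{2}$)
$S{\left(J,u \right)} = \left(9 + J\right) \left(-5 + J + u\right)$ ($S{\left(J,u \right)} = \left(J + \left(5 + \left(-2\right)^{2}\right)\right) \left(u + \left(J - 5\right)\right) = \left(J + \left(5 + 4\right)\right) \left(u + \left(-5 + J\right)\right) = \left(J + 9\right) \left(-5 + J + u\right) = \left(9 + J\right) \left(-5 + J + u\right)$)
$- 19 S{\left(-2,6 \right)} 20 = - 19 \left(-45 + \left(-2\right)^{2} + 4 \left(-2\right) + 9 \cdot 6 - 12\right) 20 = - 19 \left(-45 + 4 - 8 + 54 - 12\right) 20 = \left(-19\right) \left(-7\right) 20 = 133 \cdot 20 = 2660$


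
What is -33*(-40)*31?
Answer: 40920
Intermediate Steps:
-33*(-40)*31 = 1320*31 = 40920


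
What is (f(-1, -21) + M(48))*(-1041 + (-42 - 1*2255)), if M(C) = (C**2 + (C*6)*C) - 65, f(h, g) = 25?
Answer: -53701744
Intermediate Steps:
M(C) = -65 + 7*C**2 (M(C) = (C**2 + (6*C)*C) - 65 = (C**2 + 6*C**2) - 65 = 7*C**2 - 65 = -65 + 7*C**2)
(f(-1, -21) + M(48))*(-1041 + (-42 - 1*2255)) = (25 + (-65 + 7*48**2))*(-1041 + (-42 - 1*2255)) = (25 + (-65 + 7*2304))*(-1041 + (-42 - 2255)) = (25 + (-65 + 16128))*(-1041 - 2297) = (25 + 16063)*(-3338) = 16088*(-3338) = -53701744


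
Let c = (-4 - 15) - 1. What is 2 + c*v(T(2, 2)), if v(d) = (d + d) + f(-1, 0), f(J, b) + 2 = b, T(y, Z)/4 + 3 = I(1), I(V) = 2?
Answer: 202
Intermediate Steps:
T(y, Z) = -4 (T(y, Z) = -12 + 4*2 = -12 + 8 = -4)
f(J, b) = -2 + b
c = -20 (c = -19 - 1 = -20)
v(d) = -2 + 2*d (v(d) = (d + d) + (-2 + 0) = 2*d - 2 = -2 + 2*d)
2 + c*v(T(2, 2)) = 2 - 20*(-2 + 2*(-4)) = 2 - 20*(-2 - 8) = 2 - 20*(-10) = 2 + 200 = 202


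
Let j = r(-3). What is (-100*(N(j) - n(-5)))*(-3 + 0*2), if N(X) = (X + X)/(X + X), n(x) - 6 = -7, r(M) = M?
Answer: 600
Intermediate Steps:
n(x) = -1 (n(x) = 6 - 7 = -1)
j = -3
N(X) = 1 (N(X) = (2*X)/((2*X)) = (2*X)*(1/(2*X)) = 1)
(-100*(N(j) - n(-5)))*(-3 + 0*2) = (-100*(1 - 1*(-1)))*(-3 + 0*2) = (-100*(1 + 1))*(-3 + 0) = -100*2*(-3) = -200*(-3) = 600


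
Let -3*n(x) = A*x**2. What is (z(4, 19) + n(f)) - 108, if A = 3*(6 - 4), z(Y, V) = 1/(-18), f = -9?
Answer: -4861/18 ≈ -270.06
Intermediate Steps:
z(Y, V) = -1/18
A = 6 (A = 3*2 = 6)
n(x) = -2*x**2
(z(4, 19) + n(f)) - 108 = (-1/18 - 2*(-9)**2) - 108 = (-1/18 - 2*81) - 108 = (-1/18 - 162) - 108 = -2917/18 - 108 = -4861/18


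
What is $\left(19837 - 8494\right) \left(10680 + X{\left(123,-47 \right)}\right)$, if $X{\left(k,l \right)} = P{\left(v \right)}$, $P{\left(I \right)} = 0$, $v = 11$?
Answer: $121143240$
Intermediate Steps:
$X{\left(k,l \right)} = 0$
$\left(19837 - 8494\right) \left(10680 + X{\left(123,-47 \right)}\right) = \left(19837 - 8494\right) \left(10680 + 0\right) = 11343 \cdot 10680 = 121143240$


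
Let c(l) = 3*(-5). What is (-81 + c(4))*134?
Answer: -12864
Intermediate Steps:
c(l) = -15
(-81 + c(4))*134 = (-81 - 15)*134 = -96*134 = -12864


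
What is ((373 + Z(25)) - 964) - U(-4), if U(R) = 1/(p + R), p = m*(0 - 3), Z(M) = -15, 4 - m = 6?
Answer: -1213/2 ≈ -606.50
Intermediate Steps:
m = -2 (m = 4 - 1*6 = 4 - 6 = -2)
p = 6 (p = -2*(0 - 3) = -2*(-3) = 6)
U(R) = 1/(6 + R)
((373 + Z(25)) - 964) - U(-4) = ((373 - 15) - 964) - 1/(6 - 4) = (358 - 964) - 1/2 = -606 - 1*½ = -606 - ½ = -1213/2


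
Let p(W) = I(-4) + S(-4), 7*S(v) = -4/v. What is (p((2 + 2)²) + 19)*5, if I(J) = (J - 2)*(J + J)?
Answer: 2350/7 ≈ 335.71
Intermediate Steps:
I(J) = 2*J*(-2 + J) (I(J) = (-2 + J)*(2*J) = 2*J*(-2 + J))
S(v) = -4/(7*v) (S(v) = (-4/v)/7 = -4/(7*v))
p(W) = 337/7 (p(W) = 2*(-4)*(-2 - 4) - 4/7/(-4) = 2*(-4)*(-6) - 4/7*(-¼) = 48 + ⅐ = 337/7)
(p((2 + 2)²) + 19)*5 = (337/7 + 19)*5 = (470/7)*5 = 2350/7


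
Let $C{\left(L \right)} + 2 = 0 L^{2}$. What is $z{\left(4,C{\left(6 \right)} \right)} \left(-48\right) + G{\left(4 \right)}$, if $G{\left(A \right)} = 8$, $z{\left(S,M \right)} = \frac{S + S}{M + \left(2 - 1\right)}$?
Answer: $392$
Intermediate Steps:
$C{\left(L \right)} = -2$ ($C{\left(L \right)} = -2 + 0 L^{2} = -2 + 0 = -2$)
$z{\left(S,M \right)} = \frac{2 S}{1 + M}$ ($z{\left(S,M \right)} = \frac{2 S}{M + 1} = \frac{2 S}{1 + M}$)
$z{\left(4,C{\left(6 \right)} \right)} \left(-48\right) + G{\left(4 \right)} = 2 \cdot 4 \frac{1}{1 - 2} \left(-48\right) + 8 = 2 \cdot 4 \frac{1}{-1} \left(-48\right) + 8 = 2 \cdot 4 \left(-1\right) \left(-48\right) + 8 = \left(-8\right) \left(-48\right) + 8 = 384 + 8 = 392$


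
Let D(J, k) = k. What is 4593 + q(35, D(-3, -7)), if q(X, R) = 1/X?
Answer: 160756/35 ≈ 4593.0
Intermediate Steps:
4593 + q(35, D(-3, -7)) = 4593 + 1/35 = 160756/35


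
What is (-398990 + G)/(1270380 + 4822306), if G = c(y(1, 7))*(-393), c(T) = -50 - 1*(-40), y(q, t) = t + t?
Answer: -197530/3046343 ≈ -0.064842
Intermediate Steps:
y(q, t) = 2*t
c(T) = -10 (c(T) = -50 + 40 = -10)
G = 3930 (G = -10*(-393) = 3930)
(-398990 + G)/(1270380 + 4822306) = (-398990 + 3930)/(1270380 + 4822306) = -395060/6092686 = -395060*1/6092686 = -197530/3046343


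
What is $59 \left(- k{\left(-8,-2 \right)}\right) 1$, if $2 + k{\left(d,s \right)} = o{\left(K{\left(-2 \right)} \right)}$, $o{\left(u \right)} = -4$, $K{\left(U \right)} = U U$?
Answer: $354$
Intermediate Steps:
$K{\left(U \right)} = U^{2}$
$k{\left(d,s \right)} = -6$ ($k{\left(d,s \right)} = -2 - 4 = -6$)
$59 \left(- k{\left(-8,-2 \right)}\right) 1 = 59 \left(\left(-1\right) \left(-6\right)\right) 1 = 59 \cdot 6 \cdot 1 = 354 \cdot 1 = 354$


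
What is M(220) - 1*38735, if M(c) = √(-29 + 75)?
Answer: -38735 + √46 ≈ -38728.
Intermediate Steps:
M(c) = √46
M(220) - 1*38735 = √46 - 1*38735 = √46 - 38735 = -38735 + √46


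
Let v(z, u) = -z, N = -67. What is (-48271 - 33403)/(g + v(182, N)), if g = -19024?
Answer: 421/99 ≈ 4.2525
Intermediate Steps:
(-48271 - 33403)/(g + v(182, N)) = (-48271 - 33403)/(-19024 - 1*182) = -81674/(-19024 - 182) = -81674/(-19206) = -81674*(-1/19206) = 421/99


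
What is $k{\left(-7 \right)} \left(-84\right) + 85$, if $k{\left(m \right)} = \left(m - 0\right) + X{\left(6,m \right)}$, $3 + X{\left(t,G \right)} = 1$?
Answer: $841$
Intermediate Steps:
$X{\left(t,G \right)} = -2$ ($X{\left(t,G \right)} = -3 + 1 = -2$)
$k{\left(m \right)} = -2 + m$ ($k{\left(m \right)} = \left(m - 0\right) - 2 = \left(m + 0\right) - 2 = m - 2 = -2 + m$)
$k{\left(-7 \right)} \left(-84\right) + 85 = \left(-2 - 7\right) \left(-84\right) + 85 = \left(-9\right) \left(-84\right) + 85 = 756 + 85 = 841$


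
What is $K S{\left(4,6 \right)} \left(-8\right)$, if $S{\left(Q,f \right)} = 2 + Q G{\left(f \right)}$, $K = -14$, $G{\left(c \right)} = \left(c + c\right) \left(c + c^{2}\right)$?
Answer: $226016$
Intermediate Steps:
$G{\left(c \right)} = 2 c \left(c + c^{2}\right)$
$S{\left(Q,f \right)} = 2 + 2 Q f^{2} \left(1 + f\right)$ ($S{\left(Q,f \right)} = 2 + Q 2 f^{2} \left(1 + f\right) = 2 + 2 Q f^{2} \left(1 + f\right)$)
$K S{\left(4,6 \right)} \left(-8\right) = - 14 \left(2 + 2 \cdot 4 \cdot 6^{2} \left(1 + 6\right)\right) \left(-8\right) = - 14 \left(2 + 2 \cdot 4 \cdot 36 \cdot 7\right) \left(-8\right) = - 14 \left(2 + 2016\right) \left(-8\right) = \left(-14\right) 2018 \left(-8\right) = \left(-28252\right) \left(-8\right) = 226016$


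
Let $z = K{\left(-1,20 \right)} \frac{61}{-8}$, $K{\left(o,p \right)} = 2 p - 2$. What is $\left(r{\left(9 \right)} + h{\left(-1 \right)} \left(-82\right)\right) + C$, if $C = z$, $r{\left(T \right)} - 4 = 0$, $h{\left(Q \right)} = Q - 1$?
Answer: $- \frac{487}{4} \approx -121.75$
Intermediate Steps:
$h{\left(Q \right)} = -1 + Q$
$K{\left(o,p \right)} = -2 + 2 p$
$z = - \frac{1159}{4}$ ($z = \left(-2 + 2 \cdot 20\right) \frac{61}{-8} = \left(-2 + 40\right) 61 \left(- \frac{1}{8}\right) = 38 \left(- \frac{61}{8}\right) = - \frac{1159}{4} \approx -289.75$)
$r{\left(T \right)} = 4$ ($r{\left(T \right)} = 4 + 0 = 4$)
$C = - \frac{1159}{4} \approx -289.75$
$\left(r{\left(9 \right)} + h{\left(-1 \right)} \left(-82\right)\right) + C = \left(4 + \left(-1 - 1\right) \left(-82\right)\right) - \frac{1159}{4} = \left(4 - -164\right) - \frac{1159}{4} = \left(4 + 164\right) - \frac{1159}{4} = 168 - \frac{1159}{4} = - \frac{487}{4}$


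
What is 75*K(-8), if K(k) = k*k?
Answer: 4800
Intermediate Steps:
K(k) = k**2
75*K(-8) = 75*(-8)**2 = 75*64 = 4800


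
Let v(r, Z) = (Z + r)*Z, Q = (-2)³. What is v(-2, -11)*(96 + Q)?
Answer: 12584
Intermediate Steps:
Q = -8
v(r, Z) = Z*(Z + r)
v(-2, -11)*(96 + Q) = (-11*(-11 - 2))*(96 - 8) = -11*(-13)*88 = 143*88 = 12584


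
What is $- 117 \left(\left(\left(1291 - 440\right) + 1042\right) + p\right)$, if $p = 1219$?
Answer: $-364104$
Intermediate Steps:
$- 117 \left(\left(\left(1291 - 440\right) + 1042\right) + p\right) = - 117 \left(\left(\left(1291 - 440\right) + 1042\right) + 1219\right) = - 117 \left(\left(851 + 1042\right) + 1219\right) = - 117 \left(1893 + 1219\right) = \left(-117\right) 3112 = -364104$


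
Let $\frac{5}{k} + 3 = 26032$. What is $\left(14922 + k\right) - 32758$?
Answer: $- \frac{464253239}{26029} \approx -17836.0$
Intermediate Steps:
$k = \frac{5}{26029}$ ($k = \frac{5}{-3 + 26032} = \frac{5}{26029} \approx 0.00019209$)
$\left(14922 + k\right) - 32758 = \left(14922 + \frac{5}{26029}\right) - 32758 = \frac{388404743}{26029} - 32758 = - \frac{464253239}{26029}$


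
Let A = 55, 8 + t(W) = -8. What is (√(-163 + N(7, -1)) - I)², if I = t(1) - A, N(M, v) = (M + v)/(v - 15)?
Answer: (284 + I*√2614)²/16 ≈ 4877.6 + 1815.0*I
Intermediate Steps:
t(W) = -16 (t(W) = -8 - 8 = -16)
N(M, v) = (M + v)/(-15 + v)
I = -71 (I = -16 - 1*55 = -16 - 55 = -71)
(√(-163 + N(7, -1)) - I)² = (√(-163 + (7 - 1)/(-15 - 1)) - 1*(-71))² = (√(-163 + 6/(-16)) + 71)² = (√(-163 - 1/16*6) + 71)² = (√(-163 - 3/8) + 71)² = (√(-1307/8) + 71)² = (I*√2614/4 + 71)² = (71 + I*√2614/4)²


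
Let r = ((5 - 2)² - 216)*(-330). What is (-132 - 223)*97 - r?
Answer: -102745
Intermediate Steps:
r = 68310 (r = (3² - 216)*(-330) = (9 - 216)*(-330) = -207*(-330) = 68310)
(-132 - 223)*97 - r = (-132 - 223)*97 - 1*68310 = -355*97 - 68310 = -34435 - 68310 = -102745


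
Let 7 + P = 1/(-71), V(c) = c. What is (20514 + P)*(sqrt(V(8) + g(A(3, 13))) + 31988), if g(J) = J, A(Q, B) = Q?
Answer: 46574400048/71 + 1455996*sqrt(11)/71 ≈ 6.5605e+8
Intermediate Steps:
P = -498/71 (P = -7 + 1/(-71) = -7 - 1/71 = -498/71 ≈ -7.0141)
(20514 + P)*(sqrt(V(8) + g(A(3, 13))) + 31988) = (20514 - 498/71)*(sqrt(8 + 3) + 31988) = 1455996*(sqrt(11) + 31988)/71 = 1455996*(31988 + sqrt(11))/71 = 46574400048/71 + 1455996*sqrt(11)/71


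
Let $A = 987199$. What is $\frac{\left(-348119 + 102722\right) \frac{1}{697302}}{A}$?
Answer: $- \frac{81799}{229458612366} \approx -3.5649 \cdot 10^{-7}$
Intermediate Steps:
$\frac{\left(-348119 + 102722\right) \frac{1}{697302}}{A} = \frac{\left(-348119 + 102722\right) \frac{1}{697302}}{987199} = \left(-245397\right) \frac{1}{697302} \cdot \frac{1}{987199} = \left(- \frac{81799}{232434}\right) \frac{1}{987199} = - \frac{81799}{229458612366}$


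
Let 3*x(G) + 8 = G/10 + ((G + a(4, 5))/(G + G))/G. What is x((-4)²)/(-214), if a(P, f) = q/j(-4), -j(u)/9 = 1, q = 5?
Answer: 146761/14791680 ≈ 0.0099219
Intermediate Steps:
j(u) = -9 (j(u) = -9*1 = -9)
a(P, f) = -5/9 (a(P, f) = 5/(-9) = 5*(-⅑) = -5/9)
x(G) = -8/3 + G/30 + (-5/9 + G)/(6*G²) (x(G) = -8/3 + (G/10 + ((G - 5/9)/(G + G))/G)/3 = -8/3 + (G*(⅒) + ((-5/9 + G)/((2*G)))/G)/3 = -8/3 + (G/10 + ((-5/9 + G)*(1/(2*G)))/G)/3 = -8/3 + (G/10 + ((-5/9 + G)/(2*G))/G)/3 = -8/3 + (G/10 + (-5/9 + G)/(2*G²))/3 = -8/3 + (G/30 + (-5/9 + G)/(6*G²)) = -8/3 + G/30 + (-5/9 + G)/(6*G²))
x((-4)²)/(-214) = ((-25 + 45*(-4)² + 9*((-4)²)²*(-80 + (-4)²))/(270*((-4)²)²))/(-214) = ((1/270)*(-25 + 45*16 + 9*16²*(-80 + 16))/16²)*(-1/214) = ((1/270)*(1/256)*(-25 + 720 + 9*256*(-64)))*(-1/214) = ((1/270)*(1/256)*(-25 + 720 - 147456))*(-1/214) = ((1/270)*(1/256)*(-146761))*(-1/214) = -146761/69120*(-1/214) = 146761/14791680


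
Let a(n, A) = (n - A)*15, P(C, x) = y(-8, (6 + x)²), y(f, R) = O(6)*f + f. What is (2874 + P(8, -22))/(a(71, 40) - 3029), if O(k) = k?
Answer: -1409/1282 ≈ -1.0991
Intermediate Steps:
y(f, R) = 7*f (y(f, R) = 6*f + f = 7*f)
P(C, x) = -56 (P(C, x) = 7*(-8) = -56)
a(n, A) = -15*A + 15*n
(2874 + P(8, -22))/(a(71, 40) - 3029) = (2874 - 56)/((-15*40 + 15*71) - 3029) = 2818/((-600 + 1065) - 3029) = 2818/(465 - 3029) = 2818/(-2564) = 2818*(-1/2564) = -1409/1282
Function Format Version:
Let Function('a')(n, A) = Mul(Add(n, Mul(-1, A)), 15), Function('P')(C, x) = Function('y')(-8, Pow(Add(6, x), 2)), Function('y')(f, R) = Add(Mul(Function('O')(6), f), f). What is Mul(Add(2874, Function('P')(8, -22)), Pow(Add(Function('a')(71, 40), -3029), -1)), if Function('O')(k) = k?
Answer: Rational(-1409, 1282) ≈ -1.0991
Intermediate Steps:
Function('y')(f, R) = Mul(7, f) (Function('y')(f, R) = Add(Mul(6, f), f) = Mul(7, f))
Function('P')(C, x) = -56 (Function('P')(C, x) = Mul(7, -8) = -56)
Function('a')(n, A) = Add(Mul(-15, A), Mul(15, n))
Mul(Add(2874, Function('P')(8, -22)), Pow(Add(Function('a')(71, 40), -3029), -1)) = Mul(Add(2874, -56), Pow(Add(Add(Mul(-15, 40), Mul(15, 71)), -3029), -1)) = Mul(2818, Pow(Add(Add(-600, 1065), -3029), -1)) = Mul(2818, Pow(Add(465, -3029), -1)) = Mul(2818, Pow(-2564, -1)) = Mul(2818, Rational(-1, 2564)) = Rational(-1409, 1282)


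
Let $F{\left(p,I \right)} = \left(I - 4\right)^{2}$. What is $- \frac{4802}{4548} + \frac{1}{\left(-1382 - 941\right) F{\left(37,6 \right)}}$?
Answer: $- \frac{11156183}{10565004} \approx -1.056$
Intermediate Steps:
$F{\left(p,I \right)} = \left(-4 + I\right)^{2}$
$- \frac{4802}{4548} + \frac{1}{\left(-1382 - 941\right) F{\left(37,6 \right)}} = - \frac{4802}{4548} + \frac{1}{\left(-1382 - 941\right) \left(-4 + 6\right)^{2}} = \left(-4802\right) \frac{1}{4548} + \frac{1}{\left(-2323\right) 2^{2}} = - \frac{2401}{2274} - \frac{1}{2323 \cdot 4} = - \frac{2401}{2274} - \frac{1}{9292} = - \frac{11156183}{10565004}$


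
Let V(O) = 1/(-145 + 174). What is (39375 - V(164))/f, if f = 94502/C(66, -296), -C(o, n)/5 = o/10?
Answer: -18840921/1370279 ≈ -13.750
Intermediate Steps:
C(o, n) = -o/2 (C(o, n) = -5*o/10 = -o/2)
V(O) = 1/29
f = -94502/33 (f = 94502/((-1/2*66)) = 94502/(-33) = 94502*(-1/33) = -94502/33 ≈ -2863.7)
(39375 - V(164))/f = (39375 - 1*1/29)/(-94502/33) = (39375 - 1/29)*(-33/94502) = (1141874/29)*(-33/94502) = -18840921/1370279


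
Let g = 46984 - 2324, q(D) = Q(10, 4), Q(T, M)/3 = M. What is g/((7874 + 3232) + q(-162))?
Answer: 22330/5559 ≈ 4.0169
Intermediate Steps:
Q(T, M) = 3*M
q(D) = 12 (q(D) = 3*4 = 12)
g = 44660
g/((7874 + 3232) + q(-162)) = 44660/((7874 + 3232) + 12) = 44660/(11106 + 12) = 44660/11118 = 44660*(1/11118) = 22330/5559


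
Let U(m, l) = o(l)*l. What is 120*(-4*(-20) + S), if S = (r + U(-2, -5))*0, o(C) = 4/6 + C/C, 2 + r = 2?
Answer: 9600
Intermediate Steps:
r = 0 (r = -2 + 2 = 0)
o(C) = 5/3 (o(C) = 4*(⅙) + 1 = ⅔ + 1 = 5/3)
U(m, l) = 5*l/3
S = 0 (S = (0 + (5/3)*(-5))*0 = (0 - 25/3)*0 = -25/3*0 = 0)
120*(-4*(-20) + S) = 120*(-4*(-20) + 0) = 120*(80 + 0) = 120*80 = 9600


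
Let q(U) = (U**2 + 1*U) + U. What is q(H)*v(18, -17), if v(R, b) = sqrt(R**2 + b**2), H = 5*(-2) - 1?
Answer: 99*sqrt(613) ≈ 2451.1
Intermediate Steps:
H = -11 (H = -10 - 1 = -11)
q(U) = U**2 + 2*U (q(U) = (U**2 + U) + U = (U + U**2) + U = U**2 + 2*U)
q(H)*v(18, -17) = (-11*(2 - 11))*sqrt(18**2 + (-17)**2) = (-11*(-9))*sqrt(324 + 289) = 99*sqrt(613)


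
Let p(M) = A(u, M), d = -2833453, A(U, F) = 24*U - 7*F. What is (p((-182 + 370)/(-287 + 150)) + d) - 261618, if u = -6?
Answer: -424043139/137 ≈ -3.0952e+6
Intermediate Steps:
A(U, F) = -7*F + 24*U
p(M) = -144 - 7*M (p(M) = -7*M + 24*(-6) = -7*M - 144 = -144 - 7*M)
(p((-182 + 370)/(-287 + 150)) + d) - 261618 = ((-144 - 7*(-182 + 370)/(-287 + 150)) - 2833453) - 261618 = ((-144 - 1316/(-137)) - 2833453) - 261618 = ((-144 - 1316*(-1)/137) - 2833453) - 261618 = ((-144 - 7*(-188/137)) - 2833453) - 261618 = ((-144 + 1316/137) - 2833453) - 261618 = (-18412/137 - 2833453) - 261618 = -388201473/137 - 261618 = -424043139/137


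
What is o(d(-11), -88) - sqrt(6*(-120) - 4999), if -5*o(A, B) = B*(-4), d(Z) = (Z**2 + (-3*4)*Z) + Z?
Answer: -352/5 - I*sqrt(5719) ≈ -70.4 - 75.624*I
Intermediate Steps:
d(Z) = Z**2 - 11*Z (d(Z) = (Z**2 - 12*Z) + Z = Z**2 - 11*Z)
o(A, B) = 4*B/5 (o(A, B) = -B*(-4)/5 = -(-4)*B/5 = 4*B/5)
o(d(-11), -88) - sqrt(6*(-120) - 4999) = (4/5)*(-88) - sqrt(6*(-120) - 4999) = -352/5 - sqrt(-720 - 4999) = -352/5 - sqrt(-5719) = -352/5 - I*sqrt(5719)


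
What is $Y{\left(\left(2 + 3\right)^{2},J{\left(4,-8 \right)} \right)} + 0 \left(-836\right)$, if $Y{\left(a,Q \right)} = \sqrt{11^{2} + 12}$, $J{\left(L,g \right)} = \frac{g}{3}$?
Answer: $\sqrt{133} \approx 11.533$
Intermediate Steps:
$J{\left(L,g \right)} = \frac{g}{3}$ ($J{\left(L,g \right)} = g \frac{1}{3} = \frac{g}{3}$)
$Y{\left(a,Q \right)} = \sqrt{133}$ ($Y{\left(a,Q \right)} = \sqrt{121 + 12} = \sqrt{133}$)
$Y{\left(\left(2 + 3\right)^{2},J{\left(4,-8 \right)} \right)} + 0 \left(-836\right) = \sqrt{133} + 0 \left(-836\right) = \sqrt{133} + 0 = \sqrt{133}$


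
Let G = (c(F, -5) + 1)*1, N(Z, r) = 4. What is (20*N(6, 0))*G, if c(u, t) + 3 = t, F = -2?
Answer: -560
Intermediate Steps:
c(u, t) = -3 + t
G = -7 (G = ((-3 - 5) + 1)*1 = (-8 + 1)*1 = -7*1 = -7)
(20*N(6, 0))*G = (20*4)*(-7) = 80*(-7) = -560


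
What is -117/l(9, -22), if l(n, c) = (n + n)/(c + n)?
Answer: 169/2 ≈ 84.500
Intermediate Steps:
l(n, c) = 2*n/(c + n) (l(n, c) = (2*n)/(c + n) = 2*n/(c + n))
-117/l(9, -22) = -117/(2*9/(-22 + 9)) = -117/(2*9/(-13)) = -117/(2*9*(-1/13)) = -117/(-18/13) = -117*(-13/18) = 169/2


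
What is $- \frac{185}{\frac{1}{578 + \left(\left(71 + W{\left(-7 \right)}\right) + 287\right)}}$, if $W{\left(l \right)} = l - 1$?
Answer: $-171680$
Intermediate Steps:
$W{\left(l \right)} = -1 + l$ ($W{\left(l \right)} = l - 1 = -1 + l$)
$- \frac{185}{\frac{1}{578 + \left(\left(71 + W{\left(-7 \right)}\right) + 287\right)}} = - \frac{185}{\frac{1}{578 + \left(\left(71 - 8\right) + 287\right)}} = - \frac{185}{\frac{1}{578 + \left(63 + 287\right)}} = - \frac{185}{\frac{1}{578 + 350}} = - \frac{185}{\frac{1}{928}} = - 185 \frac{1}{\frac{1}{928}} = \left(-185\right) 928 = -171680$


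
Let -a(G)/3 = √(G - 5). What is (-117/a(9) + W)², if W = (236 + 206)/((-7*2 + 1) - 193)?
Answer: 12780625/42436 ≈ 301.17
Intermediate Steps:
a(G) = -3*√(-5 + G) (a(G) = -3*√(G - 5) = -3*√(-5 + G))
W = -221/103 (W = 442/((-14 + 1) - 193) = 442/(-13 - 193) = 442/(-206) = 442*(-1/206) = -221/103 ≈ -2.1456)
(-117/a(9) + W)² = (-117*(-1/(3*√(-5 + 9))) - 221/103)² = (-117/((-3*√4)) - 221/103)² = (-117/((-3*2)) - 221/103)² = (-117/(-6) - 221/103)² = (-117*(-⅙) - 221/103)² = (39/2 - 221/103)² = (3575/206)² = 12780625/42436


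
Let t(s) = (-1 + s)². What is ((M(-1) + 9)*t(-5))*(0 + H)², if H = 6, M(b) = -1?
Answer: 10368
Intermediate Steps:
((M(-1) + 9)*t(-5))*(0 + H)² = ((-1 + 9)*(-1 - 5)²)*(0 + 6)² = (8*(-6)²)*6² = (8*36)*36 = 288*36 = 10368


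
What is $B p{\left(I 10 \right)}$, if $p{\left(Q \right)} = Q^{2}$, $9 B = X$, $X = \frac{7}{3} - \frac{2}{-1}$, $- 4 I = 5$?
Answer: $\frac{8125}{108} \approx 75.231$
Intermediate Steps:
$I = - \frac{5}{4}$ ($I = \left(- \frac{1}{4}\right) 5 = - \frac{5}{4} \approx -1.25$)
$X = \frac{13}{3}$ ($X = 7 \cdot \frac{1}{3} - -2 = \frac{7}{3} + 2 = \frac{13}{3} \approx 4.3333$)
$B = \frac{13}{27}$ ($B = \frac{1}{9} \cdot \frac{13}{3} = \frac{13}{27} \approx 0.48148$)
$B p{\left(I 10 \right)} = \frac{13 \left(\left(- \frac{5}{4}\right) 10\right)^{2}}{27} = \frac{13 \left(- \frac{25}{2}\right)^{2}}{27} = \frac{13}{27} \cdot \frac{625}{4} = \frac{8125}{108}$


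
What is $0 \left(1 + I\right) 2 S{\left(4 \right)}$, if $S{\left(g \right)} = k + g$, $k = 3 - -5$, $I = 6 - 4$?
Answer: $0$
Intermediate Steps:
$I = 2$
$k = 8$ ($k = 3 + 5 = 8$)
$S{\left(g \right)} = 8 + g$
$0 \left(1 + I\right) 2 S{\left(4 \right)} = 0 \left(1 + 2\right) 2 \left(8 + 4\right) = 0 \cdot 3 \cdot 2 \cdot 12 = 0 \cdot 6 \cdot 12 = 0 \cdot 12 = 0$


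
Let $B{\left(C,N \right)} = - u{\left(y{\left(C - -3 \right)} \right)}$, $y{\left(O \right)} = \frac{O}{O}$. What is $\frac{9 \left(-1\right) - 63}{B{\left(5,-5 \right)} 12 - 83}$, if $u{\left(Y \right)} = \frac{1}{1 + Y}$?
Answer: $\frac{72}{89} \approx 0.80899$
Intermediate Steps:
$y{\left(O \right)} = 1$
$B{\left(C,N \right)} = - \frac{1}{2}$ ($B{\left(C,N \right)} = - \frac{1}{1 + 1} = - \frac{1}{2}$)
$\frac{9 \left(-1\right) - 63}{B{\left(5,-5 \right)} 12 - 83} = \frac{9 \left(-1\right) - 63}{\left(- \frac{1}{2}\right) 12 - 83} = \frac{-9 - 63}{-6 - 83} = - \frac{72}{-89} = \left(-72\right) \left(- \frac{1}{89}\right) = \frac{72}{89}$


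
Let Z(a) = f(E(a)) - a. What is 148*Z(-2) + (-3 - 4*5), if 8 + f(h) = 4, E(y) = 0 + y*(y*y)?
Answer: -319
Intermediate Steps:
E(y) = y**3 (E(y) = 0 + y*y**2 = 0 + y**3 = y**3)
f(h) = -4 (f(h) = -8 + 4 = -4)
Z(a) = -4 - a
148*Z(-2) + (-3 - 4*5) = 148*(-4 - 1*(-2)) + (-3 - 4*5) = 148*(-4 + 2) + (-3 - 20) = 148*(-2) - 23 = -296 - 23 = -319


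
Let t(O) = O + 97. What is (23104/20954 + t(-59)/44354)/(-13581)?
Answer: -85462589/1051841338083 ≈ -8.1250e-5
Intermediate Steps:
t(O) = 97 + O
(23104/20954 + t(-59)/44354)/(-13581) = (23104/20954 + (97 - 59)/44354)/(-13581) = (23104*(1/20954) + 38*(1/44354))*(-1/13581) = (11552/10477 + 19/22177)*(-1/13581) = (256387767/232348429)*(-1/13581) = -85462589/1051841338083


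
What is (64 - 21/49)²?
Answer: 198025/49 ≈ 4041.3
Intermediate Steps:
(64 - 21/49)² = (64 - 21*1/49)² = (64 - 3/7)² = (445/7)² = 198025/49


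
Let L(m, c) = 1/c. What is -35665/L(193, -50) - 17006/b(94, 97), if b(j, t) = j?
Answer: 83804247/47 ≈ 1.7831e+6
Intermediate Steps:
-35665/L(193, -50) - 17006/b(94, 97) = -35665/(1/(-50)) - 17006/94 = -35665/(-1/50) - 17006*1/94 = -35665*(-50) - 8503/47 = 1783250 - 8503/47 = 83804247/47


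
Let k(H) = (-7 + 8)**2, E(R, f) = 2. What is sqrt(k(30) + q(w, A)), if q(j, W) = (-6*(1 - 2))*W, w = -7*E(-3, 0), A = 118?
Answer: sqrt(709) ≈ 26.627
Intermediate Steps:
w = -14 (w = -7*2 = -14)
k(H) = 1 (k(H) = 1**2 = 1)
q(j, W) = 6*W (q(j, W) = (-6*(-1))*W = 6*W)
sqrt(k(30) + q(w, A)) = sqrt(1 + 6*118) = sqrt(1 + 708) = sqrt(709)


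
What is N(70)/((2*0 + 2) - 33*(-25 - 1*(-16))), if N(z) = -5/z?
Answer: -1/4186 ≈ -0.00023889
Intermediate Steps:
N(70)/((2*0 + 2) - 33*(-25 - 1*(-16))) = (-5/70)/((2*0 + 2) - 33*(-25 - 1*(-16))) = (-5*1/70)/((0 + 2) - 33*(-25 + 16)) = -1/(14*(2 - 33*(-9))) = -1/(14*(2 + 297)) = -1/14/299 = -1/14*1/299 = -1/4186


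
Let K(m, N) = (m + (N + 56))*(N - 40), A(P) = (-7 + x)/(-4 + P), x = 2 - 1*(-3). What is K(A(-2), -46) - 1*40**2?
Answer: -7466/3 ≈ -2488.7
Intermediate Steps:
x = 5 (x = 2 + 3 = 5)
A(P) = -2/(-4 + P) (A(P) = (-7 + 5)/(-4 + P) = -2/(-4 + P))
K(m, N) = (-40 + N)*(56 + N + m) (K(m, N) = (m + (56 + N))*(-40 + N) = (56 + N + m)*(-40 + N) = (-40 + N)*(56 + N + m))
K(A(-2), -46) - 1*40**2 = (-2240 + (-46)**2 - (-80)/(-4 - 2) + 16*(-46) - (-92)/(-4 - 2)) - 1*40**2 = (-2240 + 2116 - (-80)/(-6) - 736 - (-92)/(-6)) - 1*1600 = (-2240 + 2116 - (-80)*(-1)/6 - 736 - (-92)*(-1)/6) - 1600 = (-2240 + 2116 - 40*1/3 - 736 - 46*1/3) - 1600 = (-2240 + 2116 - 40/3 - 736 - 46/3) - 1600 = -2666/3 - 1600 = -7466/3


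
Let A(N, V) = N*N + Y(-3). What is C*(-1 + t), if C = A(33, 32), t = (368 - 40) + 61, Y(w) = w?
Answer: 421368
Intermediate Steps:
t = 389 (t = 328 + 61 = 389)
A(N, V) = -3 + N² (A(N, V) = N*N - 3 = N² - 3 = -3 + N²)
C = 1086 (C = -3 + 33² = -3 + 1089 = 1086)
C*(-1 + t) = 1086*(-1 + 389) = 1086*388 = 421368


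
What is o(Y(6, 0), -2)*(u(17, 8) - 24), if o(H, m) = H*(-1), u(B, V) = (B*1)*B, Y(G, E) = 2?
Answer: -530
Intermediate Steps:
u(B, V) = B**2 (u(B, V) = B*B = B**2)
o(H, m) = -H
o(Y(6, 0), -2)*(u(17, 8) - 24) = (-1*2)*(17**2 - 24) = -2*(289 - 24) = -2*265 = -530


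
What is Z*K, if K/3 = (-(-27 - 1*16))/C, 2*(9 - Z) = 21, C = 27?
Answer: -43/6 ≈ -7.1667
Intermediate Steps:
Z = -3/2 (Z = 9 - ½*21 = 9 - 21/2 = -3/2 ≈ -1.5000)
K = 43/9 (K = 3*(-(-27 - 1*16)/27) = 3*(-(-27 - 16)*(1/27)) = 3*(-1*(-43)*(1/27)) = 3*(43*(1/27)) = 3*(43/27) = 43/9 ≈ 4.7778)
Z*K = -3/2*43/9 = -43/6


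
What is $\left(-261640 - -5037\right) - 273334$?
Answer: $-529937$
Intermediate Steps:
$\left(-261640 - -5037\right) - 273334 = \left(-261640 + 5037\right) - 273334 = -256603 - 273334 = -529937$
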